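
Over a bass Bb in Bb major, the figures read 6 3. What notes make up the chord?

A third above Bb in this key is D.
A sixth above Bb in this key is G.
Together with the bass Bb, this spells G minor in first inversion.

Bb, D, G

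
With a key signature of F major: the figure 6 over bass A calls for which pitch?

F

Counting 5 letter steps above A lands on F; in F major, that letter is F.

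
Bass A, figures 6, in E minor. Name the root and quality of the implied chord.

The figures 6 indicate a triad in first inversion.
In first inversion the root lies a sixth above the bass: a sixth above A in E minor is F#.
The chord tones are A, C, F#, giving F# diminished.

F# diminished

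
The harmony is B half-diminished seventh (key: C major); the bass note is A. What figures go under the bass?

A is the seventh of B half-diminished seventh, so the chord is in third inversion.
A seventh chord in third inversion is figured 6/4/2, conventionally abbreviated 4/2.

4/2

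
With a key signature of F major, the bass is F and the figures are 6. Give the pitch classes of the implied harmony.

The written figures 6 are shorthand for 6/3: the 3 is implied.
A third above F in this key is A.
A sixth above F in this key is D.
Together with the bass F, this spells D minor in first inversion.

F, A, D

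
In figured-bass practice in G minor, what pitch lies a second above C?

D

Counting 1 letter step above C lands on D; in G minor, that letter is D.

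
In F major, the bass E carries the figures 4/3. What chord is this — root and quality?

A minor seventh

The figures 4/3 indicate a seventh chord in second inversion.
In second inversion the root lies a fourth above the bass: a fourth above E in F major is A.
The chord tones are E, G, A, C, giving A minor seventh.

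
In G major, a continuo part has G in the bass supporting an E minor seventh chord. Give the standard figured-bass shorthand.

G is the third of E minor seventh, so the chord is in first inversion.
A seventh chord in first inversion is figured 6/5/3, conventionally abbreviated 6/5.

6/5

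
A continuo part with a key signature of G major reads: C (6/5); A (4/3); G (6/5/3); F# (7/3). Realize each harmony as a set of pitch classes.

C (6/5/3): C, E, G, A.
A (6/4/3): A, C, D, F#.
G (6/5/3): G, B, D, E.
F# (7/5/3): F#, A, C, E.

C, E, G, A | A, C, D, F# | G, B, D, E | F#, A, C, E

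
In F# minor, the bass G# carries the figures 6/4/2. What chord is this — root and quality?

The figures 6/4/2 indicate a seventh chord in third inversion.
In third inversion the root lies a second above the bass: a second above G# in F# minor is A.
The chord tones are G#, A, C#, E, giving A major seventh.

A major seventh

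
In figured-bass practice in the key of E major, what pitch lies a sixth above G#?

Counting 5 letter steps above G# lands on E; in E major, that letter is E.

E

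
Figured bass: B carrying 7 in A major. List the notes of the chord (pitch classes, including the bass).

B, D, F#, A

The written figures 7 are shorthand for 7/5/3: the 5/3 are implied.
A third above B in this key is D.
A fifth above B in this key is F#.
A seventh above B in this key is A.
Together with the bass B, this spells B minor seventh in root position.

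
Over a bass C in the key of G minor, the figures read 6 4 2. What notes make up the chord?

C, D, F, A

A second above C in this key is D.
A fourth above C in this key is F.
A sixth above C in this key is A.
Together with the bass C, this spells D minor seventh in third inversion.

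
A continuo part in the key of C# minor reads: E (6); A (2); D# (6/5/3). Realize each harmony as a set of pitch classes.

E (6/3): E, G#, C#.
A (6/4/2): A, B, D#, F#.
D# (6/5/3): D#, F#, A, B.

E, G#, C# | A, B, D#, F# | D#, F#, A, B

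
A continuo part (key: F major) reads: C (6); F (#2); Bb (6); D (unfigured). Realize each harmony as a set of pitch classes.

C (6/3): C, E, A.
F (6/4/#2): F, G#, Bb, D.
Bb (6/3): Bb, D, G.
D (5/3): D, F, A.

C, E, A | F, G#, Bb, D | Bb, D, G | D, F, A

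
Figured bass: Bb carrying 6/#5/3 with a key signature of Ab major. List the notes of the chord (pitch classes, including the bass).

A third above Bb in this key is Db.
A fifth above Bb in this key is F, raised to F# by the sharp.
A sixth above Bb in this key is G.

Bb, Db, F#, G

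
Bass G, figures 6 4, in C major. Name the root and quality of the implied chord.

C major

The figures 6 4 indicate a triad in second inversion.
In second inversion the root lies a fourth above the bass: a fourth above G in C major is C.
The chord tones are G, C, E, giving C major.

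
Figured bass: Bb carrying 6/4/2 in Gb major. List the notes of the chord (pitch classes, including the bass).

A second above Bb in this key is Cb.
A fourth above Bb in this key is Eb.
A sixth above Bb in this key is Gb.
Together with the bass Bb, this spells Cb major seventh in third inversion.

Bb, Cb, Eb, Gb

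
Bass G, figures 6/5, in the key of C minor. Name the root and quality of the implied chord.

The figures 6/5 indicate a seventh chord in first inversion.
In first inversion the root lies a sixth above the bass: a sixth above G in C minor is Eb.
The chord tones are G, Bb, D, Eb, giving Eb major seventh.

Eb major seventh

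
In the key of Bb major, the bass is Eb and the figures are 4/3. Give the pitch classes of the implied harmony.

The written figures 4/3 are shorthand for 6/4/3: the 6 is implied.
A third above Eb in this key is G.
A fourth above Eb in this key is A.
A sixth above Eb in this key is C.
Together with the bass Eb, this spells A half-diminished seventh in second inversion.

Eb, G, A, C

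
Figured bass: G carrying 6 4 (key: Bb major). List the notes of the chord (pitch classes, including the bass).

G, C, Eb

A fourth above G in this key is C.
A sixth above G in this key is Eb.
Together with the bass G, this spells C minor in second inversion.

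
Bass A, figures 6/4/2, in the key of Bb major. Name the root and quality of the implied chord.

Bb major seventh

The figures 6/4/2 indicate a seventh chord in third inversion.
In third inversion the root lies a second above the bass: a second above A in Bb major is Bb.
The chord tones are A, Bb, D, F, giving Bb major seventh.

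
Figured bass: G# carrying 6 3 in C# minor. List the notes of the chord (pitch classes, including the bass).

A third above G# in this key is B.
A sixth above G# in this key is E.
Together with the bass G#, this spells E major in first inversion.

G#, B, E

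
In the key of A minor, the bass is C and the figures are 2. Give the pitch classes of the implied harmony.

C, D, F, A

The written figures 2 are shorthand for 6/4/2: the 6/4 are implied.
A second above C in this key is D.
A fourth above C in this key is F.
A sixth above C in this key is A.
Together with the bass C, this spells D minor seventh in third inversion.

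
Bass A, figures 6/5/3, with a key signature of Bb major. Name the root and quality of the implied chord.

The figures 6/5/3 indicate a seventh chord in first inversion.
In first inversion the root lies a sixth above the bass: a sixth above A in Bb major is F.
The chord tones are A, C, Eb, F, giving F dominant seventh.

F dominant seventh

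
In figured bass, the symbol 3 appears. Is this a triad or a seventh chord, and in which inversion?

3 is shorthand for 5/3.
Intervals of 5/3 above the bass form a triad; the bass is the root, so this is root position.

triad, root position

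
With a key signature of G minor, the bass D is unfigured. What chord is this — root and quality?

An unfigured bass indicates a triad in root position.
In root position the bass is the root, so the root is D.
The chord tones are D, F, A, giving D minor.

D minor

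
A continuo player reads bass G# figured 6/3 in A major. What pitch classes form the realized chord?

A third above G# in this key is B.
A sixth above G# in this key is E.
Together with the bass G#, this spells E major in first inversion.

G#, B, E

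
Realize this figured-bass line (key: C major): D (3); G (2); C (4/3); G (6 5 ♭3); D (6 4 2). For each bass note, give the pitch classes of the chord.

D (5/3): D, F, A.
G (6/4/2): G, A, C, E.
C (6/4/3): C, E, F, A.
G (6/5/b3): G, Bb, D, E.
D (6/4/2): D, E, G, B.

D, F, A | G, A, C, E | C, E, F, A | G, Bb, D, E | D, E, G, B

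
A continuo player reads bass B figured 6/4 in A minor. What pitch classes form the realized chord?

A fourth above B in this key is E.
A sixth above B in this key is G.
Together with the bass B, this spells E minor in second inversion.

B, E, G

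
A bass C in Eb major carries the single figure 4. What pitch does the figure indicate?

Counting 3 letter steps above C lands on F; in Eb major, that letter is F.

F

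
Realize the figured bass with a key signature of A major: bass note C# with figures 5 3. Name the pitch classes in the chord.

A third above C# in this key is E.
A fifth above C# in this key is G#.
Together with the bass C#, this spells C# minor in root position.

C#, E, G#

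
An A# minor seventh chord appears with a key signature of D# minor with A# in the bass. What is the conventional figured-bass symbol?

7

A# is the root of A# minor seventh, so the chord is in root position.
A seventh chord in root position is figured 7/5/3, conventionally abbreviated 7.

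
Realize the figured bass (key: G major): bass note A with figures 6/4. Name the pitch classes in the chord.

A, D, F#

A fourth above A in this key is D.
A sixth above A in this key is F#.
Together with the bass A, this spells D major in second inversion.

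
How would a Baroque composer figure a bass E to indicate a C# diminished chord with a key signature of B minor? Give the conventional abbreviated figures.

6

E is the third of C# diminished, so the chord is in first inversion.
A triad in first inversion is figured 6/3, conventionally abbreviated 6.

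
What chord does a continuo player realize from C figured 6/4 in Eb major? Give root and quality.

The figures 6/4 indicate a triad in second inversion.
In second inversion the root lies a fourth above the bass: a fourth above C in Eb major is F.
The chord tones are C, F, Ab, giving F minor.

F minor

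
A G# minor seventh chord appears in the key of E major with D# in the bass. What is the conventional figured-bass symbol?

D# is the fifth of G# minor seventh, so the chord is in second inversion.
A seventh chord in second inversion is figured 6/4/3, conventionally abbreviated 4/3.

4/3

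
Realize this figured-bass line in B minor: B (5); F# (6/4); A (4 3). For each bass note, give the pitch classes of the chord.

B (5/3): B, D, F#.
F# (6/4): F#, B, D.
A (6/4/3): A, C#, D, F#.

B, D, F# | F#, B, D | A, C#, D, F#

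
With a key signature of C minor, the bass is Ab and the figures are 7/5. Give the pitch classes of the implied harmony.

Ab, C, Eb, G

The written figures 7/5 are shorthand for 7/5/3: the 3 is implied.
A third above Ab in this key is C.
A fifth above Ab in this key is Eb.
A seventh above Ab in this key is G.
Together with the bass Ab, this spells Ab major seventh in root position.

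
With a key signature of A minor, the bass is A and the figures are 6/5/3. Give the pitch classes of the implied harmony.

A, C, E, F

A third above A in this key is C.
A fifth above A in this key is E.
A sixth above A in this key is F.
Together with the bass A, this spells F major seventh in first inversion.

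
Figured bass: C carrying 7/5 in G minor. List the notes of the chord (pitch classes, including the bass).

C, Eb, G, Bb

The written figures 7/5 are shorthand for 7/5/3: the 3 is implied.
A third above C in this key is Eb.
A fifth above C in this key is G.
A seventh above C in this key is Bb.
Together with the bass C, this spells C minor seventh in root position.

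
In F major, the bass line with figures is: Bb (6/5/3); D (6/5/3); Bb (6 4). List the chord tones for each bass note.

Bb (6/5/3): Bb, D, F, G.
D (6/5/3): D, F, A, Bb.
Bb (6/4): Bb, E, G.

Bb, D, F, G | D, F, A, Bb | Bb, E, G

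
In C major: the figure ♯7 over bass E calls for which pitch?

D#

Counting 6 letter steps above E lands on D; in C major, that letter is D.
The #7 figure raises it a semitone, giving D#.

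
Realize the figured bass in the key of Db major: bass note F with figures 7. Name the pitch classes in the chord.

F, Ab, C, Eb

The written figures 7 are shorthand for 7/5/3: the 5/3 are implied.
A third above F in this key is Ab.
A fifth above F in this key is C.
A seventh above F in this key is Eb.
Together with the bass F, this spells F minor seventh in root position.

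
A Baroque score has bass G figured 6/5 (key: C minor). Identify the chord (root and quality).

Eb major seventh

The figures 6/5 indicate a seventh chord in first inversion.
In first inversion the root lies a sixth above the bass: a sixth above G in C minor is Eb.
The chord tones are G, Bb, D, Eb, giving Eb major seventh.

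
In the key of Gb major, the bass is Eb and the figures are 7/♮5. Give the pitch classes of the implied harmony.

Eb, Gb, B, Db

The written figures 7/♮5 are shorthand for 7/5/3: the 3 is implied.
A third above Eb in this key is Gb.
A fifth above Eb in this key is Bb, made natural (B) by the ♮ figure.
A seventh above Eb in this key is Db.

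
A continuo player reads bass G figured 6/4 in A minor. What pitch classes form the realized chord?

G, C, E

A fourth above G in this key is C.
A sixth above G in this key is E.
Together with the bass G, this spells C major in second inversion.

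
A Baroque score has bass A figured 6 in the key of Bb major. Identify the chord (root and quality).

The figures 6 indicate a triad in first inversion.
In first inversion the root lies a sixth above the bass: a sixth above A in Bb major is F.
The chord tones are A, C, F, giving F major.

F major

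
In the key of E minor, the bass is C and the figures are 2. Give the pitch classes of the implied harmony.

C, D, F#, A

The written figures 2 are shorthand for 6/4/2: the 6/4 are implied.
A second above C in this key is D.
A fourth above C in this key is F#.
A sixth above C in this key is A.
Together with the bass C, this spells D dominant seventh in third inversion.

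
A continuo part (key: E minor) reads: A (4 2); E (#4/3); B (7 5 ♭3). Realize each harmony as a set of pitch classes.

A, B, D, F# | E, G, A#, C | B, Db, F#, A

A (6/4/2): A, B, D, F#.
E (6/#4/3): E, G, A#, C.
B (7/5/b3): B, Db, F#, A.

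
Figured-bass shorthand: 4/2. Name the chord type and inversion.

4/2 is shorthand for 6/4/2.
Intervals of 6/4/2 above the bass form a seventh chord; the bass is the seventh, so this is third inversion.

seventh chord, third inversion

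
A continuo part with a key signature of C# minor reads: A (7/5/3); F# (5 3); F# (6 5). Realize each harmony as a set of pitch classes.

A (7/5/3): A, C#, E, G#.
F# (5/3): F#, A, C#.
F# (6/5/3): F#, A, C#, D#.

A, C#, E, G# | F#, A, C# | F#, A, C#, D#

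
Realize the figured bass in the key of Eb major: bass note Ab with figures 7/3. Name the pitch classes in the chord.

Ab, C, Eb, G

The written figures 7/3 are shorthand for 7/5/3: the 5 is implied.
A third above Ab in this key is C.
A fifth above Ab in this key is Eb.
A seventh above Ab in this key is G.
Together with the bass Ab, this spells Ab major seventh in root position.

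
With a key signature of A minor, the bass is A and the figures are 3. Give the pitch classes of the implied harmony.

The written figures 3 are shorthand for 5/3: the 5 is implied.
A third above A in this key is C.
A fifth above A in this key is E.
Together with the bass A, this spells A minor in root position.

A, C, E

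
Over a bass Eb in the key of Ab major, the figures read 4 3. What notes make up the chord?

Eb, G, Ab, C

The written figures 4 3 are shorthand for 6/4/3: the 6 is implied.
A third above Eb in this key is G.
A fourth above Eb in this key is Ab.
A sixth above Eb in this key is C.
Together with the bass Eb, this spells Ab major seventh in second inversion.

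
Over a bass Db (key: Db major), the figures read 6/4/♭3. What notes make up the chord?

A third above Db in this key is F, lowered to Fb by the flat.
A fourth above Db in this key is Gb.
A sixth above Db in this key is Bb.
Together with the bass Db, this spells Gb dominant seventh in second inversion.

Db, Fb, Gb, Bb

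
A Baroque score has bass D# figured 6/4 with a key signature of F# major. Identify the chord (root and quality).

G# minor

The figures 6/4 indicate a triad in second inversion.
In second inversion the root lies a fourth above the bass: a fourth above D# in F# major is G#.
The chord tones are D#, G#, B, giving G# minor.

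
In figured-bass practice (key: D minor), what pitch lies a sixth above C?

Counting 5 letter steps above C lands on A; in D minor, that letter is A.

A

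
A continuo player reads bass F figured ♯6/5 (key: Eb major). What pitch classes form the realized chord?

The written figures ♯6/5 are shorthand for 6/5/3: the 3 is implied.
A third above F in this key is Ab.
A fifth above F in this key is C.
A sixth above F in this key is D, raised to D# by the sharp.

F, Ab, C, D#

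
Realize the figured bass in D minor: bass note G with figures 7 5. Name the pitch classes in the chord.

The written figures 7 5 are shorthand for 7/5/3: the 3 is implied.
A third above G in this key is Bb.
A fifth above G in this key is D.
A seventh above G in this key is F.
Together with the bass G, this spells G minor seventh in root position.

G, Bb, D, F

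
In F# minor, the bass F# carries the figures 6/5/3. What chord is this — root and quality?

D major seventh

The figures 6/5/3 indicate a seventh chord in first inversion.
In first inversion the root lies a sixth above the bass: a sixth above F# in F# minor is D.
The chord tones are F#, A, C#, D, giving D major seventh.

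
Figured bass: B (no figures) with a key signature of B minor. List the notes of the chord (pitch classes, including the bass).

An unfigured bass implies 5/3.
A third above B in this key is D.
A fifth above B in this key is F#.
Together with the bass B, this spells B minor in root position.

B, D, F#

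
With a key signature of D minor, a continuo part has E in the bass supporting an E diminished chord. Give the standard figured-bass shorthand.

no figures

E is the root of E diminished, so the chord is in root position.
A triad in root position is figured 5/3, conventionally abbreviated (no figures — root-position triad).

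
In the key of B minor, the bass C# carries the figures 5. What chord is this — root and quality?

C# diminished

The figures 5 indicate a triad in root position.
In root position the bass is the root, so the root is C#.
The chord tones are C#, E, G, giving C# diminished.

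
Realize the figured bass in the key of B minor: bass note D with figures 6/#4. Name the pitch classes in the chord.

A fourth above D in this key is G, raised to G# by the sharp.
A sixth above D in this key is B.
Together with the bass D, this spells G# diminished in second inversion.

D, G#, B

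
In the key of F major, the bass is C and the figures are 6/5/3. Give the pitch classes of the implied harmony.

A third above C in this key is E.
A fifth above C in this key is G.
A sixth above C in this key is A.
Together with the bass C, this spells A minor seventh in first inversion.

C, E, G, A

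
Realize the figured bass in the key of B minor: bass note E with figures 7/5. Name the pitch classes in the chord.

The written figures 7/5 are shorthand for 7/5/3: the 3 is implied.
A third above E in this key is G.
A fifth above E in this key is B.
A seventh above E in this key is D.
Together with the bass E, this spells E minor seventh in root position.

E, G, B, D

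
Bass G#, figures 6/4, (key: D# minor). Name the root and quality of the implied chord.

C# major

The figures 6/4 indicate a triad in second inversion.
In second inversion the root lies a fourth above the bass: a fourth above G# in D# minor is C#.
The chord tones are G#, C#, E#, giving C# major.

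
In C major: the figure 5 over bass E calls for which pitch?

B

Counting 4 letter steps above E lands on B; in C major, that letter is B.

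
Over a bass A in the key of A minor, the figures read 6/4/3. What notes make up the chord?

A, C, D, F

A third above A in this key is C.
A fourth above A in this key is D.
A sixth above A in this key is F.
Together with the bass A, this spells D minor seventh in second inversion.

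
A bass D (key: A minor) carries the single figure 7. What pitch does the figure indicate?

Counting 6 letter steps above D lands on C; in A minor, that letter is C.

C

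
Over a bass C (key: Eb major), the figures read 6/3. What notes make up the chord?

C, Eb, Ab

A third above C in this key is Eb.
A sixth above C in this key is Ab.
Together with the bass C, this spells Ab major in first inversion.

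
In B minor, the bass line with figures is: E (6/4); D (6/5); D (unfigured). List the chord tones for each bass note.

E, A, C# | D, F#, A, B | D, F#, A

E (6/4): E, A, C#.
D (6/5/3): D, F#, A, B.
D (5/3): D, F#, A.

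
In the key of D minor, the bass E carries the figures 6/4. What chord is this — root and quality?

A minor

The figures 6/4 indicate a triad in second inversion.
In second inversion the root lies a fourth above the bass: a fourth above E in D minor is A.
The chord tones are E, A, C, giving A minor.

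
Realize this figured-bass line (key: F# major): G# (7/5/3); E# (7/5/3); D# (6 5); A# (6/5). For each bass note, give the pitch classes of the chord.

G#, B, D#, F# | E#, G#, B, D# | D#, F#, A#, B | A#, C#, E#, F#

G# (7/5/3): G#, B, D#, F#.
E# (7/5/3): E#, G#, B, D#.
D# (6/5/3): D#, F#, A#, B.
A# (6/5/3): A#, C#, E#, F#.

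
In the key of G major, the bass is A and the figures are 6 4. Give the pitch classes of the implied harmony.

A fourth above A in this key is D.
A sixth above A in this key is F#.
Together with the bass A, this spells D major in second inversion.

A, D, F#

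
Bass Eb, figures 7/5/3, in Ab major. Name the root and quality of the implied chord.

Eb dominant seventh

The figures 7/5/3 indicate a seventh chord in root position.
In root position the bass is the root, so the root is Eb.
The chord tones are Eb, G, Bb, Db, giving Eb dominant seventh.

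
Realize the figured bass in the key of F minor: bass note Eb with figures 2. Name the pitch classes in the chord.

Eb, F, Ab, C

The written figures 2 are shorthand for 6/4/2: the 6/4 are implied.
A second above Eb in this key is F.
A fourth above Eb in this key is Ab.
A sixth above Eb in this key is C.
Together with the bass Eb, this spells F minor seventh in third inversion.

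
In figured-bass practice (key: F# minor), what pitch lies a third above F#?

Counting 2 letter steps above F# lands on A; in F# minor, that letter is A.

A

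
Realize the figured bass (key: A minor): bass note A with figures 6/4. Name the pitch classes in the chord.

A, D, F

A fourth above A in this key is D.
A sixth above A in this key is F.
Together with the bass A, this spells D minor in second inversion.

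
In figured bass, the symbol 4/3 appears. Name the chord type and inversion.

4/3 is shorthand for 6/4/3.
Intervals of 6/4/3 above the bass form a seventh chord; the bass is the fifth, so this is second inversion.

seventh chord, second inversion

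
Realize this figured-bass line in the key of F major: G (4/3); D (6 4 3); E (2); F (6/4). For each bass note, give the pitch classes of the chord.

G, Bb, C, E | D, F, G, Bb | E, F, A, C | F, Bb, D

G (6/4/3): G, Bb, C, E.
D (6/4/3): D, F, G, Bb.
E (6/4/2): E, F, A, C.
F (6/4): F, Bb, D.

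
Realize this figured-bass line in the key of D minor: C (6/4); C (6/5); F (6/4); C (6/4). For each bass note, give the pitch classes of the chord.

C, F, A | C, E, G, A | F, Bb, D | C, F, A

C (6/4): C, F, A.
C (6/5/3): C, E, G, A.
F (6/4): F, Bb, D.
C (6/4): C, F, A.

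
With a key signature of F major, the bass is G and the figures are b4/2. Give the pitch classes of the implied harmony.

G, A, Cb, E

The written figures b4/2 are shorthand for 6/4/2: the 6 is implied.
A second above G in this key is A.
A fourth above G in this key is C, lowered to Cb by the flat.
A sixth above G in this key is E.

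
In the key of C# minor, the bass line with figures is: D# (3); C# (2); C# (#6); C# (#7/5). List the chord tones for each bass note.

D# (5/3): D#, F#, A.
C# (6/4/2): C#, D#, F#, A.
C# (#6/3): C#, E, A#.
C# (#7/5/3): C#, E, G#, B#.

D#, F#, A | C#, D#, F#, A | C#, E, A# | C#, E, G#, B#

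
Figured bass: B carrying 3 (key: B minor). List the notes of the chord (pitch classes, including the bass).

The written figures 3 are shorthand for 5/3: the 5 is implied.
A third above B in this key is D.
A fifth above B in this key is F#.
Together with the bass B, this spells B minor in root position.

B, D, F#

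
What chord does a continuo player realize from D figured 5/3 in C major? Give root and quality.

D minor

The figures 5/3 indicate a triad in root position.
In root position the bass is the root, so the root is D.
The chord tones are D, F, A, giving D minor.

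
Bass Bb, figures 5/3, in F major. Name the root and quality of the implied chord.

Bb major

The figures 5/3 indicate a triad in root position.
In root position the bass is the root, so the root is Bb.
The chord tones are Bb, D, F, giving Bb major.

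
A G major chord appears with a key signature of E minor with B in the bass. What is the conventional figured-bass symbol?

B is the third of G major, so the chord is in first inversion.
A triad in first inversion is figured 6/3, conventionally abbreviated 6.

6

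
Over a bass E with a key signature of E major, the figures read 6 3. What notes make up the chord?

E, G#, C#

A third above E in this key is G#.
A sixth above E in this key is C#.
Together with the bass E, this spells C# minor in first inversion.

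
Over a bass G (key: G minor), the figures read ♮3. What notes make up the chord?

The written figures ♮3 are shorthand for 5/3: the 5 is implied.
A third above G in this key is Bb, made natural (B) by the ♮ figure.
A fifth above G in this key is D.
Together with the bass G, this spells G major in root position.

G, B, D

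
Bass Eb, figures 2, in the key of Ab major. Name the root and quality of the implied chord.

The figures 2 indicate a seventh chord in third inversion.
In third inversion the root lies a second above the bass: a second above Eb in Ab major is F.
The chord tones are Eb, F, Ab, C, giving F minor seventh.

F minor seventh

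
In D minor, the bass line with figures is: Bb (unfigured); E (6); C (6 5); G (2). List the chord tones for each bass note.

Bb (5/3): Bb, D, F.
E (6/3): E, G, C.
C (6/5/3): C, E, G, A.
G (6/4/2): G, A, C, E.

Bb, D, F | E, G, C | C, E, G, A | G, A, C, E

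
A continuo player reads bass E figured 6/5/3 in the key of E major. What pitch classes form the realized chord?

E, G#, B, C#

A third above E in this key is G#.
A fifth above E in this key is B.
A sixth above E in this key is C#.
Together with the bass E, this spells C# minor seventh in first inversion.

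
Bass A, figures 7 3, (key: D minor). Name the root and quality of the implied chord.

The figures 7 3 indicate a seventh chord in root position.
In root position the bass is the root, so the root is A.
The chord tones are A, C, E, G, giving A minor seventh.

A minor seventh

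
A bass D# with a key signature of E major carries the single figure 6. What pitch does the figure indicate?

Counting 5 letter steps above D# lands on B; in E major, that letter is B.

B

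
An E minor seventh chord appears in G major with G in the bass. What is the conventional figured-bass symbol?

6/5

G is the third of E minor seventh, so the chord is in first inversion.
A seventh chord in first inversion is figured 6/5/3, conventionally abbreviated 6/5.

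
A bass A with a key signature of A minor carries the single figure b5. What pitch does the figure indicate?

Eb

Counting 4 letter steps above A lands on E; in A minor, that letter is E.
The b5 figure lowers it a semitone, giving Eb.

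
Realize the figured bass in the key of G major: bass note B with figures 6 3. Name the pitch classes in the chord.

B, D, G

A third above B in this key is D.
A sixth above B in this key is G.
Together with the bass B, this spells G major in first inversion.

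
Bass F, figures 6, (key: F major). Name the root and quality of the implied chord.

D minor

The figures 6 indicate a triad in first inversion.
In first inversion the root lies a sixth above the bass: a sixth above F in F major is D.
The chord tones are F, A, D, giving D minor.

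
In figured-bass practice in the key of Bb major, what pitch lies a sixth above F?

D

Counting 5 letter steps above F lands on D; in Bb major, that letter is D.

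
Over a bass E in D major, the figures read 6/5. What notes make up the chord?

E, G, B, C#

The written figures 6/5 are shorthand for 6/5/3: the 3 is implied.
A third above E in this key is G.
A fifth above E in this key is B.
A sixth above E in this key is C#.
Together with the bass E, this spells C# half-diminished seventh in first inversion.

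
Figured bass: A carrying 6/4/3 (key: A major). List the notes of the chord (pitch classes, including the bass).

A, C#, D, F#

A third above A in this key is C#.
A fourth above A in this key is D.
A sixth above A in this key is F#.
Together with the bass A, this spells D major seventh in second inversion.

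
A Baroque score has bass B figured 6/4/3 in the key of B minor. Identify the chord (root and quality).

E minor seventh

The figures 6/4/3 indicate a seventh chord in second inversion.
In second inversion the root lies a fourth above the bass: a fourth above B in B minor is E.
The chord tones are B, D, E, G, giving E minor seventh.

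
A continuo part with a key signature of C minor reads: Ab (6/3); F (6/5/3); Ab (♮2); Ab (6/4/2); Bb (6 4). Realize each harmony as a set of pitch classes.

Ab (6/3): Ab, C, F.
F (6/5/3): F, Ab, C, D.
Ab (6/4/♮2): Ab, B, D, F.
Ab (6/4/2): Ab, Bb, D, F.
Bb (6/4): Bb, Eb, G.

Ab, C, F | F, Ab, C, D | Ab, B, D, F | Ab, Bb, D, F | Bb, Eb, G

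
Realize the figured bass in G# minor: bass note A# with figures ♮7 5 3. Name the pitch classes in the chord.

A third above A# in this key is C#.
A fifth above A# in this key is E.
A seventh above A# in this key is G#, made natural (G) by the ♮ figure.
Together with the bass A#, this spells A# diminished seventh in root position.

A#, C#, E, G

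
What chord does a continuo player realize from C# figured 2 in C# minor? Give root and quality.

The figures 2 indicate a seventh chord in third inversion.
In third inversion the root lies a second above the bass: a second above C# in C# minor is D#.
The chord tones are C#, D#, F#, A, giving D# half-diminished seventh.

D# half-diminished seventh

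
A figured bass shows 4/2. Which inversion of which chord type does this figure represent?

4/2 is shorthand for 6/4/2.
Intervals of 6/4/2 above the bass form a seventh chord; the bass is the seventh, so this is third inversion.

seventh chord, third inversion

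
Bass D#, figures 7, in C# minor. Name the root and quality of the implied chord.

The figures 7 indicate a seventh chord in root position.
In root position the bass is the root, so the root is D#.
The chord tones are D#, F#, A, C#, giving D# half-diminished seventh.

D# half-diminished seventh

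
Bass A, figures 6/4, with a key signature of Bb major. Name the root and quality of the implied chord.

The figures 6/4 indicate a triad in second inversion.
In second inversion the root lies a fourth above the bass: a fourth above A in Bb major is D.
The chord tones are A, D, F, giving D minor.

D minor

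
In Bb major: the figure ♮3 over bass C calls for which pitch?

E

Counting 2 letter steps above C lands on E; in Bb major, that letter is Eb.
The ♮3 figure makes it natural, giving E.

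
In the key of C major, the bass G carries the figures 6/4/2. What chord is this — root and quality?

The figures 6/4/2 indicate a seventh chord in third inversion.
In third inversion the root lies a second above the bass: a second above G in C major is A.
The chord tones are G, A, C, E, giving A minor seventh.

A minor seventh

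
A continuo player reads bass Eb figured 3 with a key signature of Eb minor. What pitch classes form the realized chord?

Eb, Gb, Bb

The written figures 3 are shorthand for 5/3: the 5 is implied.
A third above Eb in this key is Gb.
A fifth above Eb in this key is Bb.
Together with the bass Eb, this spells Eb minor in root position.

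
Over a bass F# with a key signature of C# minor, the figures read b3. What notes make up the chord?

The written figures b3 are shorthand for 5/3: the 5 is implied.
A third above F# in this key is A, lowered to Ab by the flat.
A fifth above F# in this key is C#.

F#, Ab, C#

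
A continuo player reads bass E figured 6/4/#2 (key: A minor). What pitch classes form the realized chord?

A second above E in this key is F, raised to F# by the sharp.
A fourth above E in this key is A.
A sixth above E in this key is C.
Together with the bass E, this spells F# half-diminished seventh in third inversion.

E, F#, A, C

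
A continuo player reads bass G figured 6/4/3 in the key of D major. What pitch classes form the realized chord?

G, B, C#, E

A third above G in this key is B.
A fourth above G in this key is C#.
A sixth above G in this key is E.
Together with the bass G, this spells C# half-diminished seventh in second inversion.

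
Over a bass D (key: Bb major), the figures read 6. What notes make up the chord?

The written figures 6 are shorthand for 6/3: the 3 is implied.
A third above D in this key is F.
A sixth above D in this key is Bb.
Together with the bass D, this spells Bb major in first inversion.

D, F, Bb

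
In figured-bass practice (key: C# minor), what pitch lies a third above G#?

B

Counting 2 letter steps above G# lands on B; in C# minor, that letter is B.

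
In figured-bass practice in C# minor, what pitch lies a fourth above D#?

Counting 3 letter steps above D# lands on G; in C# minor, that letter is G#.

G#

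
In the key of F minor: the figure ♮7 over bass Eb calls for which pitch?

Counting 6 letter steps above Eb lands on D; in F minor, that letter is Db.
The ♮7 figure makes it natural, giving D.

D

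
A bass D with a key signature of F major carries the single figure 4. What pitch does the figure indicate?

Counting 3 letter steps above D lands on G; in F major, that letter is G.

G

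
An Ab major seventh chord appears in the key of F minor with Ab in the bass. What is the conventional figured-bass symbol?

7

Ab is the root of Ab major seventh, so the chord is in root position.
A seventh chord in root position is figured 7/5/3, conventionally abbreviated 7.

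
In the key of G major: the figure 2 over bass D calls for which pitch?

E

Counting 1 letter step above D lands on E; in G major, that letter is E.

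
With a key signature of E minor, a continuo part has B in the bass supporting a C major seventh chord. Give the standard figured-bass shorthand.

B is the seventh of C major seventh, so the chord is in third inversion.
A seventh chord in third inversion is figured 6/4/2, conventionally abbreviated 4/2.

4/2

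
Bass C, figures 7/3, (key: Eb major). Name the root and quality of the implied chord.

The figures 7/3 indicate a seventh chord in root position.
In root position the bass is the root, so the root is C.
The chord tones are C, Eb, G, Bb, giving C minor seventh.

C minor seventh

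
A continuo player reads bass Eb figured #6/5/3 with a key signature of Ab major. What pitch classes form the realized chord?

Eb, G, Bb, C#

A third above Eb in this key is G.
A fifth above Eb in this key is Bb.
A sixth above Eb in this key is C, raised to C# by the sharp.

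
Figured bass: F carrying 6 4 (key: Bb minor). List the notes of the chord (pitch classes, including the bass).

A fourth above F in this key is Bb.
A sixth above F in this key is Db.
Together with the bass F, this spells Bb minor in second inversion.

F, Bb, Db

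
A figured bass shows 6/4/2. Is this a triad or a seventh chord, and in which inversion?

seventh chord, third inversion

Intervals of 6/4/2 above the bass form a seventh chord; the bass is the seventh, so this is third inversion.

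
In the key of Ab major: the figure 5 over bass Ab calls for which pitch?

Counting 4 letter steps above Ab lands on E; in Ab major, that letter is Eb.

Eb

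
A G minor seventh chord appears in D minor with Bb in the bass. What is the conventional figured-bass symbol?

6/5

Bb is the third of G minor seventh, so the chord is in first inversion.
A seventh chord in first inversion is figured 6/5/3, conventionally abbreviated 6/5.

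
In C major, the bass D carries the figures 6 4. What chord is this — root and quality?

G major

The figures 6 4 indicate a triad in second inversion.
In second inversion the root lies a fourth above the bass: a fourth above D in C major is G.
The chord tones are D, G, B, giving G major.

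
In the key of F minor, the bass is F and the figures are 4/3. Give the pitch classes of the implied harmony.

F, Ab, Bb, Db

The written figures 4/3 are shorthand for 6/4/3: the 6 is implied.
A third above F in this key is Ab.
A fourth above F in this key is Bb.
A sixth above F in this key is Db.
Together with the bass F, this spells Bb minor seventh in second inversion.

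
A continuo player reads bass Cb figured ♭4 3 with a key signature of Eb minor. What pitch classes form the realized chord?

Cb, Eb, Fb, Ab

The written figures ♭4 3 are shorthand for 6/4/3: the 6 is implied.
A third above Cb in this key is Eb.
A fourth above Cb in this key is F, lowered to Fb by the flat.
A sixth above Cb in this key is Ab.
Together with the bass Cb, this spells Fb major seventh in second inversion.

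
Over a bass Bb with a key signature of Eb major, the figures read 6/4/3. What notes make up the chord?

Bb, D, Eb, G

A third above Bb in this key is D.
A fourth above Bb in this key is Eb.
A sixth above Bb in this key is G.
Together with the bass Bb, this spells Eb major seventh in second inversion.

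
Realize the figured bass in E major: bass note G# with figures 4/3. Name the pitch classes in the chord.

The written figures 4/3 are shorthand for 6/4/3: the 6 is implied.
A third above G# in this key is B.
A fourth above G# in this key is C#.
A sixth above G# in this key is E.
Together with the bass G#, this spells C# minor seventh in second inversion.

G#, B, C#, E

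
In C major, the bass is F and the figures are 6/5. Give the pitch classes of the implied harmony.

F, A, C, D

The written figures 6/5 are shorthand for 6/5/3: the 3 is implied.
A third above F in this key is A.
A fifth above F in this key is C.
A sixth above F in this key is D.
Together with the bass F, this spells D minor seventh in first inversion.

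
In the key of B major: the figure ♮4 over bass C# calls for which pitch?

F

Counting 3 letter steps above C# lands on F; in B major, that letter is F#.
The ♮4 figure makes it natural, giving F.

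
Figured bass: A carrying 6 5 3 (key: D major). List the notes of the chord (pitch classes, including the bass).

A, C#, E, F#

A third above A in this key is C#.
A fifth above A in this key is E.
A sixth above A in this key is F#.
Together with the bass A, this spells F# minor seventh in first inversion.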